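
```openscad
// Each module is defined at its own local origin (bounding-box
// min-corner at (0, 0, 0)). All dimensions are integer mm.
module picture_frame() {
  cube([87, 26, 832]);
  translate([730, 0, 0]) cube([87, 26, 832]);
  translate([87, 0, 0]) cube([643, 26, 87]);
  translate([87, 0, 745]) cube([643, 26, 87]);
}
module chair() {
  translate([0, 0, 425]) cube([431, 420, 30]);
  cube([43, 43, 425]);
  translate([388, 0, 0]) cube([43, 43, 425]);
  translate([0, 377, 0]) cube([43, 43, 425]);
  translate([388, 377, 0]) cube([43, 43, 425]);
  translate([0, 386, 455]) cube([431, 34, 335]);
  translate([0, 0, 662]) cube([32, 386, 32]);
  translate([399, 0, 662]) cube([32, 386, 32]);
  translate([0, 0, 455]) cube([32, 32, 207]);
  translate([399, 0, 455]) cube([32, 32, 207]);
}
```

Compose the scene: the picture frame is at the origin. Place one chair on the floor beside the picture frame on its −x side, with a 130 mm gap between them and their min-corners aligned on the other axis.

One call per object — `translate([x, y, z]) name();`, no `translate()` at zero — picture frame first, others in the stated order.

picture_frame();
translate([-561, 0, 0]) chair();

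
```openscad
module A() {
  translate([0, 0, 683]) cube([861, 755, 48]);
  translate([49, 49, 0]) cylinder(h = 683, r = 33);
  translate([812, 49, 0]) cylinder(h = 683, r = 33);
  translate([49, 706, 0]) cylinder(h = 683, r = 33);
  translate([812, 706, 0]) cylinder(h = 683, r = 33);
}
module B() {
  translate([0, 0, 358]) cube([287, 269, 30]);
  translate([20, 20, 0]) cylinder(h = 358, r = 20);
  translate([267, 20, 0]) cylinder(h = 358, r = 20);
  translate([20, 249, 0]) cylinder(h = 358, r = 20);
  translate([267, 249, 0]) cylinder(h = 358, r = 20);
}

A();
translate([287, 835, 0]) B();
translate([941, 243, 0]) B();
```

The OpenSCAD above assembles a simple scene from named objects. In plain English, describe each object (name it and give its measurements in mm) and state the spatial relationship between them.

A is a rectangular dining table. The top is 861×755×48 mm with its upper surface at z = 731 mm. It stands on four round legs of 66 mm diameter, each leg's bounding box inset 16 mm from the nearest pair of top edges, running from the floor to the underside of the top.

B is a four-legged stool. The seat is 287×269 mm, 30 mm thick, top at z = 388 mm. It stands on four round legs, each 40 mm in diameter, from z = 0 to the seat underside, each leg's axis is inset half a diameter from the nearest pair of seat edges (so the leg's bounding box is flush with the corner).

Two stools sit around the table at the +y, +x sides.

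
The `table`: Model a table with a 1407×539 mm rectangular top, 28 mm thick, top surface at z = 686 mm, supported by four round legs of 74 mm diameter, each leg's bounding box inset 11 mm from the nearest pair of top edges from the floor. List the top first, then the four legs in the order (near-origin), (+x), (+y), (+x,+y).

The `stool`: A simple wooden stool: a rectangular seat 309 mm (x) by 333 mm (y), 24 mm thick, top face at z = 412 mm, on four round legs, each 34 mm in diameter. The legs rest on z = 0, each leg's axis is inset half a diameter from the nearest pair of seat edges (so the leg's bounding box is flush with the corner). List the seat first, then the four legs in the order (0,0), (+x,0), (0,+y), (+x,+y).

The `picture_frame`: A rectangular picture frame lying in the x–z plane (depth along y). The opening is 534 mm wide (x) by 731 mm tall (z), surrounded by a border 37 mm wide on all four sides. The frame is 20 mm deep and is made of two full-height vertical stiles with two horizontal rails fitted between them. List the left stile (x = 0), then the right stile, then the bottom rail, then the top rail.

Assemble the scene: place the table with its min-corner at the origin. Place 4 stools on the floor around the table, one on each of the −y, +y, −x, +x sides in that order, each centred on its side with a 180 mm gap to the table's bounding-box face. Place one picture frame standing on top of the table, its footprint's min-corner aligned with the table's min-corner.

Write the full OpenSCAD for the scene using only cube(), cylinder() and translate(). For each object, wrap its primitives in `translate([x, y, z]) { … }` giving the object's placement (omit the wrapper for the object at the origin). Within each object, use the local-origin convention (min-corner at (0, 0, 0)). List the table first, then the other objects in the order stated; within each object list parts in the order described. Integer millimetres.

translate([0, 0, 658]) cube([1407, 539, 28]);
translate([48, 48, 0]) cylinder(h = 658, r = 37);
translate([1359, 48, 0]) cylinder(h = 658, r = 37);
translate([48, 491, 0]) cylinder(h = 658, r = 37);
translate([1359, 491, 0]) cylinder(h = 658, r = 37);
translate([549, -513, 0]) {
  translate([0, 0, 388]) cube([309, 333, 24]);
  translate([17, 17, 0]) cylinder(h = 388, r = 17);
  translate([292, 17, 0]) cylinder(h = 388, r = 17);
  translate([17, 316, 0]) cylinder(h = 388, r = 17);
  translate([292, 316, 0]) cylinder(h = 388, r = 17);
}
translate([549, 719, 0]) {
  translate([0, 0, 388]) cube([309, 333, 24]);
  translate([17, 17, 0]) cylinder(h = 388, r = 17);
  translate([292, 17, 0]) cylinder(h = 388, r = 17);
  translate([17, 316, 0]) cylinder(h = 388, r = 17);
  translate([292, 316, 0]) cylinder(h = 388, r = 17);
}
translate([-489, 103, 0]) {
  translate([0, 0, 388]) cube([309, 333, 24]);
  translate([17, 17, 0]) cylinder(h = 388, r = 17);
  translate([292, 17, 0]) cylinder(h = 388, r = 17);
  translate([17, 316, 0]) cylinder(h = 388, r = 17);
  translate([292, 316, 0]) cylinder(h = 388, r = 17);
}
translate([1587, 103, 0]) {
  translate([0, 0, 388]) cube([309, 333, 24]);
  translate([17, 17, 0]) cylinder(h = 388, r = 17);
  translate([292, 17, 0]) cylinder(h = 388, r = 17);
  translate([17, 316, 0]) cylinder(h = 388, r = 17);
  translate([292, 316, 0]) cylinder(h = 388, r = 17);
}
translate([0, 0, 686]) {
  cube([37, 20, 805]);
  translate([571, 0, 0]) cube([37, 20, 805]);
  translate([37, 0, 0]) cube([534, 20, 37]);
  translate([37, 0, 768]) cube([534, 20, 37]);
}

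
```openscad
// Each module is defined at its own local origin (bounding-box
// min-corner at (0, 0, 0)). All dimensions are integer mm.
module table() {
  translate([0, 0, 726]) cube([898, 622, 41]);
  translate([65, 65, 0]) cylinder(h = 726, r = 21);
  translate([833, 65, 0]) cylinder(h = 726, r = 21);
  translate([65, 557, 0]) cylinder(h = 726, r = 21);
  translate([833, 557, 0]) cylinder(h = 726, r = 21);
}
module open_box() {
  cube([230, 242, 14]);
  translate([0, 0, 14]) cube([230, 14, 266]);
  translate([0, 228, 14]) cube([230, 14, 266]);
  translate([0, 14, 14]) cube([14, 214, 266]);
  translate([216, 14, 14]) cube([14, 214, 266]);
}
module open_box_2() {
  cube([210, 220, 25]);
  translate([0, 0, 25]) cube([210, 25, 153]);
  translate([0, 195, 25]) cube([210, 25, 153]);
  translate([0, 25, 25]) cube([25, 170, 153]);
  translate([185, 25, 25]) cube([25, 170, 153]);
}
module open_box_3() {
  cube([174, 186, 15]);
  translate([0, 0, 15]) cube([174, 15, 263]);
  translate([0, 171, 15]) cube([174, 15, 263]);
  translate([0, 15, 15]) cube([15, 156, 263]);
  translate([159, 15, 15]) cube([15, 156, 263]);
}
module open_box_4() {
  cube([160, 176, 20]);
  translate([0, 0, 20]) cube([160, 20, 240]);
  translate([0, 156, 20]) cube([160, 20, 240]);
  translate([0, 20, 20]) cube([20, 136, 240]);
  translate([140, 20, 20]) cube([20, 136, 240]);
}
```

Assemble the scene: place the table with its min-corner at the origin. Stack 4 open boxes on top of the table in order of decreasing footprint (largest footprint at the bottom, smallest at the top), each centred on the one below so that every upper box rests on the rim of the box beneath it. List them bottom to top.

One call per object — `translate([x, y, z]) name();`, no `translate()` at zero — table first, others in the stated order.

table();
translate([334, 190, 767]) open_box();
translate([344, 201, 1047]) open_box_2();
translate([362, 218, 1225]) open_box_3();
translate([369, 223, 1503]) open_box_4();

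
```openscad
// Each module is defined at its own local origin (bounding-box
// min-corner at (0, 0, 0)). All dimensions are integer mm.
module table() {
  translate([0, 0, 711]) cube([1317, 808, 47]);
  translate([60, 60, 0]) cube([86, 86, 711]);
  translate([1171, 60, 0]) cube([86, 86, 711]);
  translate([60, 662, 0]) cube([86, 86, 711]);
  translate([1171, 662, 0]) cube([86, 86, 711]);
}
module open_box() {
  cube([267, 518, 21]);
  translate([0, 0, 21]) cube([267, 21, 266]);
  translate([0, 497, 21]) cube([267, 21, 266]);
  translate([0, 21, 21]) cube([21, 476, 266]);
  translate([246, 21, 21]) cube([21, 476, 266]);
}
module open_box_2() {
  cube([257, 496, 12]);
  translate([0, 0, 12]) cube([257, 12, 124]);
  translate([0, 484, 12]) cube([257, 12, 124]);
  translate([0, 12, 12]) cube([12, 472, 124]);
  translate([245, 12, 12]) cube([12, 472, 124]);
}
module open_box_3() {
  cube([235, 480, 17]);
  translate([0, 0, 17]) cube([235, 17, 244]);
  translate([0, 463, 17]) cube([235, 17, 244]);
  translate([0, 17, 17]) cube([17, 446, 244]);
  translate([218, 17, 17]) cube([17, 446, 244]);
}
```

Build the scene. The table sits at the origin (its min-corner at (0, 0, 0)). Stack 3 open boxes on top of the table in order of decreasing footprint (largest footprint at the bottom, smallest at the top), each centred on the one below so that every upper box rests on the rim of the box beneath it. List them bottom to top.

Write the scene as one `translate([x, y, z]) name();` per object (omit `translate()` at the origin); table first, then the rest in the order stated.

table();
translate([525, 145, 758]) open_box();
translate([530, 156, 1045]) open_box_2();
translate([541, 164, 1181]) open_box_3();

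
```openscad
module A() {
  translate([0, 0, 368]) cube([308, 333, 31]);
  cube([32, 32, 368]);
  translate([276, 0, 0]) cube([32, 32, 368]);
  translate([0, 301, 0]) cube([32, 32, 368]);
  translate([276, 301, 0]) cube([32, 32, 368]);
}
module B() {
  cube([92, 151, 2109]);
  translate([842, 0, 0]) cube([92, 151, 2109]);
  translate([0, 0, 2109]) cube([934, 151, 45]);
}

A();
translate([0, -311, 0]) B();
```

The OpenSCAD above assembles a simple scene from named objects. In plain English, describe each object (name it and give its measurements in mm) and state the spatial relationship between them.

A is a four-legged stool. The seat is a 308×333×31 mm slab whose top surface is at z = 399 mm; four square legs, each 32×32 mm in cross-section, run from the floor (z = 0) to the underside of the seat, each flush with a corner of the seat.

B is a rectangular door frame: two vertical jambs of 92×151 mm section, 2109 mm tall, with a clear opening 750 mm wide between their inner faces. A header 45 mm tall and 151 mm deep lies on top of the jambs and spans the full outside width.

The door frame is on the floor beside the stool on its −y side.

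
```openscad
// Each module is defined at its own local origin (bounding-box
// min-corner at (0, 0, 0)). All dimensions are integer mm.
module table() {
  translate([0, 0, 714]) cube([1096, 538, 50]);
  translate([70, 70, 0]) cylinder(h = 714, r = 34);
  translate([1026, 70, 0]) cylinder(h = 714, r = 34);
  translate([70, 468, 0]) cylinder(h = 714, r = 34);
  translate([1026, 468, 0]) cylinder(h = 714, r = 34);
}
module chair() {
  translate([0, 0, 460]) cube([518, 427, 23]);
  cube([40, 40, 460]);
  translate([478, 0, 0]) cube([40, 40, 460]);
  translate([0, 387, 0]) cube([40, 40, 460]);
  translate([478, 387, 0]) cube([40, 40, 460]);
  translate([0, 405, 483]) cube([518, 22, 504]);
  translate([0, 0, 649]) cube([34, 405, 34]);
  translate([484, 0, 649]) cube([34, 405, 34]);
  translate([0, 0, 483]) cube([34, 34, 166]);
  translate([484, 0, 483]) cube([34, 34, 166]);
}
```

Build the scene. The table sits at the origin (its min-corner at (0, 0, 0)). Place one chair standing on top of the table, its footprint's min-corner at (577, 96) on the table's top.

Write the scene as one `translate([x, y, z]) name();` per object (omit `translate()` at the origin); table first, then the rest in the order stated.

table();
translate([577, 96, 764]) chair();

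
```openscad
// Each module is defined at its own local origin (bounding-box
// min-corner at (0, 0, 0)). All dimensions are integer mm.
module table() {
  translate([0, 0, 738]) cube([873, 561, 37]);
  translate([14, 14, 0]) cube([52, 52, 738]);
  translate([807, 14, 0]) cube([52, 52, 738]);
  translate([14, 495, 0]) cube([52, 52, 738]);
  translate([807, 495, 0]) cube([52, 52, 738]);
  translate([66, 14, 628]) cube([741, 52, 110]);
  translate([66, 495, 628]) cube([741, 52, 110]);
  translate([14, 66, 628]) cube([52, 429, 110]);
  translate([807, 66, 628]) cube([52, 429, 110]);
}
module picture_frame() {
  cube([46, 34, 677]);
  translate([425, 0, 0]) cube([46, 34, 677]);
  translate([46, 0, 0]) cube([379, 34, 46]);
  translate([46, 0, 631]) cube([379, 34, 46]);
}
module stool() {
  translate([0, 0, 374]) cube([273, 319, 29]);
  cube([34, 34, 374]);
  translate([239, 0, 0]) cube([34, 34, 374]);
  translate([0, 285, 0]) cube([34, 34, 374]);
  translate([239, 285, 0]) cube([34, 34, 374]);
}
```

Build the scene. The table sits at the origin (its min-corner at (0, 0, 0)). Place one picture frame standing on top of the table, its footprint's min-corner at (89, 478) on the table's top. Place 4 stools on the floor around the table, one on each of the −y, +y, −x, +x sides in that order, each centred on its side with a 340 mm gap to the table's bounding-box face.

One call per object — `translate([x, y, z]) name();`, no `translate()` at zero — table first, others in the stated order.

table();
translate([89, 478, 775]) picture_frame();
translate([300, -659, 0]) stool();
translate([300, 901, 0]) stool();
translate([-613, 121, 0]) stool();
translate([1213, 121, 0]) stool();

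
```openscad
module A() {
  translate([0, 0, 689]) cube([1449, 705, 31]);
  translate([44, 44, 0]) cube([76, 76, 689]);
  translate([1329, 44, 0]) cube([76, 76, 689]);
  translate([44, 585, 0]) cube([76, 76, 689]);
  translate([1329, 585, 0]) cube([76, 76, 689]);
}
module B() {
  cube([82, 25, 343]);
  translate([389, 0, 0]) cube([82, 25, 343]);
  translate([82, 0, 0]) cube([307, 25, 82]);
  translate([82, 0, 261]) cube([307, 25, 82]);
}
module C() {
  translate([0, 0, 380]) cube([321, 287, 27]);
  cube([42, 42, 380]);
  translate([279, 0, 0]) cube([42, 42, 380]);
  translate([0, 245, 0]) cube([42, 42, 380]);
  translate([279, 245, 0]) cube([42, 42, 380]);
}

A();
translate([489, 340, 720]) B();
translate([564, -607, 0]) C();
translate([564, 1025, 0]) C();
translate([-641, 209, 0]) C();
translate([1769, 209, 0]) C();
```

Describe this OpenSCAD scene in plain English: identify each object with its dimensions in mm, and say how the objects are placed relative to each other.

A is a table with a 1449×705 mm rectangular top, 31 mm thick, top surface at z = 720 mm, supported by four 76×76 mm square legs, each inset 44 mm from the nearest pair of top edges, running from the floor.

B is a picture frame with a 307×179 mm rectangular opening (x by z) and a uniform 82 mm border on every side. Frame depth is 25 mm along y. It is built from two vertical stiles running the full outside height and two horizontal rails spanning the gap between the stiles.

C is a simple wooden stool: a rectangular seat 321 mm (x) by 287 mm (y), 27 mm thick, top face at z = 407 mm, on four square legs, each 42×42 mm in cross-section. The legs rest on z = 0, each flush with a corner of the seat.

The picture frame is on top of the table, centred. Four stools sit around the table at the −y, +y, −x, +x sides.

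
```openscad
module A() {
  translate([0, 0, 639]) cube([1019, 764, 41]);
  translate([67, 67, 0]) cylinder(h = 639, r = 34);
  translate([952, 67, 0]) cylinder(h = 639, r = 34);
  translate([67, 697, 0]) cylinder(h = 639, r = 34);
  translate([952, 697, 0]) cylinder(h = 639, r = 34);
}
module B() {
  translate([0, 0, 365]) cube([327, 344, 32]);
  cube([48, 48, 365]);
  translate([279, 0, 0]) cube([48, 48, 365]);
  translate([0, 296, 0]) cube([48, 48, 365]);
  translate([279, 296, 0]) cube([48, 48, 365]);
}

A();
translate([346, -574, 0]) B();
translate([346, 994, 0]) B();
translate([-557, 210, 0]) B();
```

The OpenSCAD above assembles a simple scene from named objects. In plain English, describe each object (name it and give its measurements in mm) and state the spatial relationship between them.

A is a table with a 1019×764 mm rectangular top, 41 mm thick, top surface at z = 680 mm, supported by four round legs of 68 mm diameter, each leg's bounding box inset 33 mm from the nearest pair of top edges, running from the floor.

B is a simple wooden stool: a rectangular seat 327 mm (x) by 344 mm (y), 32 mm thick, top face at z = 397 mm, on four square legs, each 48×48 mm in cross-section. The legs rest on z = 0, each flush with a corner of the seat.

Three stools sit around the table at the −y, +y, −x sides.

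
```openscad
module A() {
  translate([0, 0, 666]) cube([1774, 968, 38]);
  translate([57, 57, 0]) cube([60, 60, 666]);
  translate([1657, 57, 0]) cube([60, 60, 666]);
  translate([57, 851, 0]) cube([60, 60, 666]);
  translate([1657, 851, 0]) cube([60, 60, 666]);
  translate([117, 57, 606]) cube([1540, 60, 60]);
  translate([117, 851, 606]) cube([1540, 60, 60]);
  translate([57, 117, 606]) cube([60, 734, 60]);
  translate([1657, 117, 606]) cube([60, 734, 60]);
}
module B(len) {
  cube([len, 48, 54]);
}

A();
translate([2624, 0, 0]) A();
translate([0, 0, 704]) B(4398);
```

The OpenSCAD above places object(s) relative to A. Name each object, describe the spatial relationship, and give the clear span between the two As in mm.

A is a table. B is a beam. A beam spans the tops of two tables. The clear span between the two tables is 850 mm.

Second table starts at x = 2624; first ends at x = 1774; clear span = 2624 − 1774 = 850 mm.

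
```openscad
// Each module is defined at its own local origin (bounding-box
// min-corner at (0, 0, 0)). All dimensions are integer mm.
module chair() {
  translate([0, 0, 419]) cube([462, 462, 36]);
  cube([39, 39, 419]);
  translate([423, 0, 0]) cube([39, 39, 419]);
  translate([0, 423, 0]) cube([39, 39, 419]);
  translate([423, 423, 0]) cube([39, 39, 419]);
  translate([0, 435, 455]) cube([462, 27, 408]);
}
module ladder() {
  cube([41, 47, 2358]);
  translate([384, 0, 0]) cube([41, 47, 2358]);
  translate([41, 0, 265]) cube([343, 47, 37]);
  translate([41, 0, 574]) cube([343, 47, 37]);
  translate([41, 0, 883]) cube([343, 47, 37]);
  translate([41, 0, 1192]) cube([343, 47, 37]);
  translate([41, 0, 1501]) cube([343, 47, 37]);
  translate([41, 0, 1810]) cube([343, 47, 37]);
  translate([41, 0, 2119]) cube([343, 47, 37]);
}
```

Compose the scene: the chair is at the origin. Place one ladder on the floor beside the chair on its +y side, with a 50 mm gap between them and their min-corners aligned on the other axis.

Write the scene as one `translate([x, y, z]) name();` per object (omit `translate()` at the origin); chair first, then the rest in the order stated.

chair();
translate([0, 512, 0]) ladder();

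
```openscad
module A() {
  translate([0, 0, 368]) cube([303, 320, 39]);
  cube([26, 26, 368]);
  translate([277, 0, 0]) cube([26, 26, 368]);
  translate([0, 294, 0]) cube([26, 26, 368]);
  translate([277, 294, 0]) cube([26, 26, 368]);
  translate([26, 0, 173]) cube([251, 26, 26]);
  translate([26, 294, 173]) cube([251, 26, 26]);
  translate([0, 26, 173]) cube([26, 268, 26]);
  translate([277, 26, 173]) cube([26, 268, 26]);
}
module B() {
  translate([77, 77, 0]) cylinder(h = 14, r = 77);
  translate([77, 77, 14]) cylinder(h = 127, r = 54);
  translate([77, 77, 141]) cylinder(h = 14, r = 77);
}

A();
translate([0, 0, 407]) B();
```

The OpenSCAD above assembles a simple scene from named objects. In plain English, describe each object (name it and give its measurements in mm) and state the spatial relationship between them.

A is a four-legged stool. The seat is 303×320 mm, 39 mm thick, top at z = 407 mm. It stands on four square legs, each 26×26 mm in cross-section, from z = 0 to the seat underside, each flush with a corner of the seat. Four stretchers, 26 mm wide and 26 mm tall, connect adjacent legs with their undersides at z = 173 mm, each running between the inner faces of the legs it joins and aligned with the legs' outer faces on the other axis.

B is a spool: two coaxial disc flanges of radius 77 mm and thickness 14 mm, joined by a core cylinder of radius 54 mm and height 127 mm. The lower flange rests on z = 0 and the three cylinders share a vertical axis.

The spool is on top of the stool.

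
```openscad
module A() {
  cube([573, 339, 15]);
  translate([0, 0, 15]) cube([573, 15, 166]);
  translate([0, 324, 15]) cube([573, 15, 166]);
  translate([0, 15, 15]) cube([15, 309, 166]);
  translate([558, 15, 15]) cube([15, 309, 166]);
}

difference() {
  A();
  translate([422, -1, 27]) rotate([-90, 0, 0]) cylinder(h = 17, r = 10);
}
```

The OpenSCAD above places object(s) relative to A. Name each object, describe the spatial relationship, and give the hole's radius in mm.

The subtracted cylinder has r = 10 mm.

A is an open box. The open box has a circular hole through its front wall. The hole's radius is 10 mm.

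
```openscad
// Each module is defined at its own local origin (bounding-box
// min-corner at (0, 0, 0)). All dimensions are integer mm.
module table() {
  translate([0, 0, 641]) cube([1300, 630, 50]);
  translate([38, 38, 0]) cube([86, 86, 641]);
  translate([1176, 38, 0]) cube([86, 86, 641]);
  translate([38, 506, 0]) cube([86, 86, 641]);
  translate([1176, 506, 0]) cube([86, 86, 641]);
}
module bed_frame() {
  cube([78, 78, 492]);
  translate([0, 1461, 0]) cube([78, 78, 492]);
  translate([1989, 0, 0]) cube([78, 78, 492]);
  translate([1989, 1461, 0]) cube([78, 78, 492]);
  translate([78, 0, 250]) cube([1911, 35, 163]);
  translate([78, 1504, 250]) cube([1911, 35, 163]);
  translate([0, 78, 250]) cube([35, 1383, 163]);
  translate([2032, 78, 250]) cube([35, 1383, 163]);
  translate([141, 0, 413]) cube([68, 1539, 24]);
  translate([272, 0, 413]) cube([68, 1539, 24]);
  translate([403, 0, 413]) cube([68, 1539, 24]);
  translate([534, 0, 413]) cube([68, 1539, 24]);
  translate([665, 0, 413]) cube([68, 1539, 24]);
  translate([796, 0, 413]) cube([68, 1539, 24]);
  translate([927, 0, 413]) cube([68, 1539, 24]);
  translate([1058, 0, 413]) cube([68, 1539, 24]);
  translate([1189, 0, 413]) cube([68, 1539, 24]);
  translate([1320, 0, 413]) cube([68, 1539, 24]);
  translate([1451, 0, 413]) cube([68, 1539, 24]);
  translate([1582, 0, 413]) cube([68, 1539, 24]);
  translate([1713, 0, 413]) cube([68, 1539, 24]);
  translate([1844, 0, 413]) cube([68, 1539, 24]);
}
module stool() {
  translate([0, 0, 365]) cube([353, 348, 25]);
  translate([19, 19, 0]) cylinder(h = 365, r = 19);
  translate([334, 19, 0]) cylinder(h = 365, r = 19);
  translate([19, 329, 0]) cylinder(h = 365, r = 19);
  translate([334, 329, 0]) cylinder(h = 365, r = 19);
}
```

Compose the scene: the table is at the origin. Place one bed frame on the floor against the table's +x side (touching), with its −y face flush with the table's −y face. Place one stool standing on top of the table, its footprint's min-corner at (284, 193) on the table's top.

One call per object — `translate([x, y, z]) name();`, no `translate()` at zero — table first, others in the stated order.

table();
translate([1300, 0, 0]) bed_frame();
translate([284, 193, 691]) stool();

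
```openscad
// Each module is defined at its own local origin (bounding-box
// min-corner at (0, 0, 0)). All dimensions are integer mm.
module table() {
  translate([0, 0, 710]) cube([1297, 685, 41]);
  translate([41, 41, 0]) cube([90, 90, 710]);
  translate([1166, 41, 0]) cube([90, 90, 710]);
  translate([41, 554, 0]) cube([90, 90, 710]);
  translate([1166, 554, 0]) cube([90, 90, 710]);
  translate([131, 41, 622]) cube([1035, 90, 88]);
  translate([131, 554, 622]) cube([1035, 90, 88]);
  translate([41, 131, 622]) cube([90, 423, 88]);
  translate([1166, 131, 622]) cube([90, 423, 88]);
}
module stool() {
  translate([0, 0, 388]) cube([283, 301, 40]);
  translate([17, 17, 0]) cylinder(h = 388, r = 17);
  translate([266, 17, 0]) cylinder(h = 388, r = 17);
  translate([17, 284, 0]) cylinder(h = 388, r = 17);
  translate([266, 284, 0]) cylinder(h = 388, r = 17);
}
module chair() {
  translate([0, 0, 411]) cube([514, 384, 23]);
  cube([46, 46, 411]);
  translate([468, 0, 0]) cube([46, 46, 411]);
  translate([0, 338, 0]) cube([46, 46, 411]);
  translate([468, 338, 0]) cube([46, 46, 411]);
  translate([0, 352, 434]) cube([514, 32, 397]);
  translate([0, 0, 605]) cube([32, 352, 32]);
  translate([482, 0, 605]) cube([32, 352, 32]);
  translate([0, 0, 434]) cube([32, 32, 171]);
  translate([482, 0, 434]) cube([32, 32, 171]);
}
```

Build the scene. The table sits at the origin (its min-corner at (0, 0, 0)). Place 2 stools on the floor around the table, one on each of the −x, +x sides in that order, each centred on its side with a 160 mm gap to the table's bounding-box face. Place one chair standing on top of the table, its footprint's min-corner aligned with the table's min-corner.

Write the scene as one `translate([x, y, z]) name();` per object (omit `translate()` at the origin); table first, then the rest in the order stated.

table();
translate([-443, 192, 0]) stool();
translate([1457, 192, 0]) stool();
translate([0, 0, 751]) chair();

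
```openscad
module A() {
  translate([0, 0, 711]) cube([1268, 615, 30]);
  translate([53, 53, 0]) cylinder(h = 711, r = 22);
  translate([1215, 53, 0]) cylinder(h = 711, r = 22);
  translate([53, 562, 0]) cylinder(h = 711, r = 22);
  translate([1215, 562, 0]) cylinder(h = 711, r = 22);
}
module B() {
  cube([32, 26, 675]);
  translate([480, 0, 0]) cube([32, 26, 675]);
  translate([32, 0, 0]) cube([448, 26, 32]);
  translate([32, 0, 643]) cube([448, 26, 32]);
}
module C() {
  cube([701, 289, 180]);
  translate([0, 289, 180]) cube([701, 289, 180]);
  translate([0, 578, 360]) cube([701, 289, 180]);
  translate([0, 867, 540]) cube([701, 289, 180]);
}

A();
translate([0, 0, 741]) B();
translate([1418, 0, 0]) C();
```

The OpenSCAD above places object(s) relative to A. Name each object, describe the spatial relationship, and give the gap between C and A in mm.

A is a table. B is a picture frame. C is a staircase. The picture frame is on top of the table. The staircase is on the floor beside the table on its +x side. The gap between the staircase and the table is 150 mm.

The staircase's nearest face is 150 mm from the table's +x face.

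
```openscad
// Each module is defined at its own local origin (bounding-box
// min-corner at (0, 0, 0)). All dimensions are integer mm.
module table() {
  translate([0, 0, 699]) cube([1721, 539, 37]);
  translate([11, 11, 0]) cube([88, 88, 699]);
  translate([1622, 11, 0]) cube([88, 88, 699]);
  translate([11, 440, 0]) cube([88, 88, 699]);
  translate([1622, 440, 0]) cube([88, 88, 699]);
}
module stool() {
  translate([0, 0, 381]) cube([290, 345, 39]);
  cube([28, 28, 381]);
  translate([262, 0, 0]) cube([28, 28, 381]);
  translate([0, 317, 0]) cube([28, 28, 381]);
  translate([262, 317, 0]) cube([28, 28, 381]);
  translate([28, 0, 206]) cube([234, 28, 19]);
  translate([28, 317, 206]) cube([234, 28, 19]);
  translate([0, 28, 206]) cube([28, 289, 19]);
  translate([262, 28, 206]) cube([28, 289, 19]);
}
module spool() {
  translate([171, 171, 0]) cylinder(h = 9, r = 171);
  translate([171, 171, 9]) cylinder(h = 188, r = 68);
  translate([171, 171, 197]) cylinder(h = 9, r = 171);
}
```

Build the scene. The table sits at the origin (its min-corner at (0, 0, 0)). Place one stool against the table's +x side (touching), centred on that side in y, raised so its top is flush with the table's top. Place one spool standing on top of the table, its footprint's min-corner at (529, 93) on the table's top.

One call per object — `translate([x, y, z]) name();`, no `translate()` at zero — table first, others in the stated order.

table();
translate([1721, 97, 316]) stool();
translate([529, 93, 736]) spool();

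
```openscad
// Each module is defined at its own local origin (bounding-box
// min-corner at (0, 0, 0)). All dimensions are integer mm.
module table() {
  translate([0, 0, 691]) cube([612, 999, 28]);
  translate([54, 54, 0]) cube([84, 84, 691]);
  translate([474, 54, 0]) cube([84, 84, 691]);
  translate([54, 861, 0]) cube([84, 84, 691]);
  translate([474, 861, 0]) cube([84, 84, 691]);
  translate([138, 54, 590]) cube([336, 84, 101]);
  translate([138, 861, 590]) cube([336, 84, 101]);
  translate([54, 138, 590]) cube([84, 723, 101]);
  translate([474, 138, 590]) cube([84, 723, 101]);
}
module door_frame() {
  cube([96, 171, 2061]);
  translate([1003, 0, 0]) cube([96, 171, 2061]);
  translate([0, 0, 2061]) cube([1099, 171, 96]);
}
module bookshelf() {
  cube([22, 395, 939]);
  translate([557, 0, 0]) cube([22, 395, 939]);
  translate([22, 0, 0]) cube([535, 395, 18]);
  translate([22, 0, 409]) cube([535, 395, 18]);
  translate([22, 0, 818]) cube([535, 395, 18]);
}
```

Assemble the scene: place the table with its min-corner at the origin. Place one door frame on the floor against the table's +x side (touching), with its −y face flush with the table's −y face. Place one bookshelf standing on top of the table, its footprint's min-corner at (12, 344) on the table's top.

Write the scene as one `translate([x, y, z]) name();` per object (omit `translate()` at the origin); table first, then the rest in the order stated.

table();
translate([612, 0, 0]) door_frame();
translate([12, 344, 719]) bookshelf();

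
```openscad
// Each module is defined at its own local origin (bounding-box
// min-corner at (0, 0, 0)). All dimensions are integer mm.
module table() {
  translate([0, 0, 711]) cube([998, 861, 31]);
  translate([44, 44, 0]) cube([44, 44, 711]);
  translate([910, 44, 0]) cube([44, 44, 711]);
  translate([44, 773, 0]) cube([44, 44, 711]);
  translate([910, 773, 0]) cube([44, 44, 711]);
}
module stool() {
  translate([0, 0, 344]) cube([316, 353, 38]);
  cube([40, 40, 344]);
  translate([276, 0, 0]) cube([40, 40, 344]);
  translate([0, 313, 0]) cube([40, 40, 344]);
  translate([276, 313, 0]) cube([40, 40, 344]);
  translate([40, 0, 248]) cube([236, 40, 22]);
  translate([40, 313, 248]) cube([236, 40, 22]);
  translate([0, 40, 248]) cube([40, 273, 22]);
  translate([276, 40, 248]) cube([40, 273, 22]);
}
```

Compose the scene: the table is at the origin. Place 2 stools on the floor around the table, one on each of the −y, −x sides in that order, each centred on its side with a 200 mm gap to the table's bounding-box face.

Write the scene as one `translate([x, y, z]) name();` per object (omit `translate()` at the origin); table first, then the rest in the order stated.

table();
translate([341, -553, 0]) stool();
translate([-516, 254, 0]) stool();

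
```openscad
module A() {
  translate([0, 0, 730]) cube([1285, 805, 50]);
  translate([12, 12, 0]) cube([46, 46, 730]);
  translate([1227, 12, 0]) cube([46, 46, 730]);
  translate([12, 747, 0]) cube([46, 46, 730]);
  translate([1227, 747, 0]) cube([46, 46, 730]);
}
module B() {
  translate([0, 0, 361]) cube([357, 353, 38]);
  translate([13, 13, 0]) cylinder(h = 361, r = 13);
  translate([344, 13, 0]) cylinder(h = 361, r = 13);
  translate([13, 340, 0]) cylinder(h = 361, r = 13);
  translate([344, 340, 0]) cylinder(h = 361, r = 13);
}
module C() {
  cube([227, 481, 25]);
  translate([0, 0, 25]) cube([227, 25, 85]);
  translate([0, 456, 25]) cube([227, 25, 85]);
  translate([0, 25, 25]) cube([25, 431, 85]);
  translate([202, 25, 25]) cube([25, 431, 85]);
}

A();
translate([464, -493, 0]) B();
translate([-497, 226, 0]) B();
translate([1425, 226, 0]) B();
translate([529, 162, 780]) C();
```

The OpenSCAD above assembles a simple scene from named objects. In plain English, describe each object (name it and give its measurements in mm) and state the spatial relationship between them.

A is a table: top 1285 mm (x) × 805 mm (y), 50 mm thick, upper face at z = 780 mm, on four 46×46 mm square legs, each inset 12 mm from the nearest pair of top edges, running from z = 0 to the bottom of the top.

B is a simple wooden stool: a rectangular seat 357 mm (x) by 353 mm (y), 38 mm thick, top face at z = 399 mm, on four round legs, each 26 mm in diameter. The legs rest on z = 0, each leg's axis is inset half a diameter from the nearest pair of seat edges (so the leg's bounding box is flush with the corner).

C is an open-topped rectangular box: outside dimensions 227×481×110 mm, with a uniform wall and base thickness of 25 mm. The base is a full 227×481 slab on the floor; four walls sit on top of the base. The front and back walls (the −y and +y sides) span the full width; the two side walls fit between them.

Three stools sit around the table at the −y, −x, +x sides. The open box is on top of the table, centred.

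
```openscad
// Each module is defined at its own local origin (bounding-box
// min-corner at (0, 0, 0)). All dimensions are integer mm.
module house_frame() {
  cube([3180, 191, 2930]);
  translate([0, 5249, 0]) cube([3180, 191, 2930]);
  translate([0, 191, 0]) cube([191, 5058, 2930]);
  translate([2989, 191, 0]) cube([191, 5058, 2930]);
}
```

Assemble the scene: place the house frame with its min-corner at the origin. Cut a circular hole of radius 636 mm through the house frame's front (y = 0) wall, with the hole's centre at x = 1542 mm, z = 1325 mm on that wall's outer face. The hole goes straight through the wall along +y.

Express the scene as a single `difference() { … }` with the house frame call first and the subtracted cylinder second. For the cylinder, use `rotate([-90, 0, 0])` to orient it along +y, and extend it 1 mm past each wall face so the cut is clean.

difference() {
  house_frame();
  translate([1542, -1, 1325]) rotate([-90, 0, 0]) cylinder(h = 193, r = 636);
}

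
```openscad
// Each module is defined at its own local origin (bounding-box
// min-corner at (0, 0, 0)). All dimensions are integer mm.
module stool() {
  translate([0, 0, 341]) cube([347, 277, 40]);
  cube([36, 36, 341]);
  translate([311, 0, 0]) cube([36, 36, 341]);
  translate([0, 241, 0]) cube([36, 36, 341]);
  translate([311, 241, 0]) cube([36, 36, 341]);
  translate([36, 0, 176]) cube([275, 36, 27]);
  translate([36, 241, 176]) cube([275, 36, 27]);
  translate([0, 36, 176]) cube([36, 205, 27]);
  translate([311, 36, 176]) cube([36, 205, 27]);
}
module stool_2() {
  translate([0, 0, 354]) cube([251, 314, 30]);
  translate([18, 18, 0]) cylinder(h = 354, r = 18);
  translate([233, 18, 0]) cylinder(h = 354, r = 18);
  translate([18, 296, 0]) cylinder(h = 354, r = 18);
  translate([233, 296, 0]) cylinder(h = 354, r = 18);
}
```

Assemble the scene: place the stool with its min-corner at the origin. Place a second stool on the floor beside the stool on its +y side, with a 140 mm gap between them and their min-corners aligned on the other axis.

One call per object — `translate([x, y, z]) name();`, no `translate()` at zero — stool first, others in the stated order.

stool();
translate([0, 417, 0]) stool_2();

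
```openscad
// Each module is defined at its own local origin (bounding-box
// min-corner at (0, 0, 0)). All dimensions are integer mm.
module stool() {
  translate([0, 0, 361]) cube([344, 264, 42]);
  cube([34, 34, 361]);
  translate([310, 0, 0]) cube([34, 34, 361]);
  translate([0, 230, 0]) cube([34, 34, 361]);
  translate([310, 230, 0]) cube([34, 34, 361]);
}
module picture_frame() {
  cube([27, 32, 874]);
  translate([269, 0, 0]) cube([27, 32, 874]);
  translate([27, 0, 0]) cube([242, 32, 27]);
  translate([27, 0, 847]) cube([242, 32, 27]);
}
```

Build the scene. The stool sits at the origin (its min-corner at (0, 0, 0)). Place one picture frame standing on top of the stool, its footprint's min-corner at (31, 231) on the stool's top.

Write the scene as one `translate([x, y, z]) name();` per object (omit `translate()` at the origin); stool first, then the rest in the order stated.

stool();
translate([31, 231, 403]) picture_frame();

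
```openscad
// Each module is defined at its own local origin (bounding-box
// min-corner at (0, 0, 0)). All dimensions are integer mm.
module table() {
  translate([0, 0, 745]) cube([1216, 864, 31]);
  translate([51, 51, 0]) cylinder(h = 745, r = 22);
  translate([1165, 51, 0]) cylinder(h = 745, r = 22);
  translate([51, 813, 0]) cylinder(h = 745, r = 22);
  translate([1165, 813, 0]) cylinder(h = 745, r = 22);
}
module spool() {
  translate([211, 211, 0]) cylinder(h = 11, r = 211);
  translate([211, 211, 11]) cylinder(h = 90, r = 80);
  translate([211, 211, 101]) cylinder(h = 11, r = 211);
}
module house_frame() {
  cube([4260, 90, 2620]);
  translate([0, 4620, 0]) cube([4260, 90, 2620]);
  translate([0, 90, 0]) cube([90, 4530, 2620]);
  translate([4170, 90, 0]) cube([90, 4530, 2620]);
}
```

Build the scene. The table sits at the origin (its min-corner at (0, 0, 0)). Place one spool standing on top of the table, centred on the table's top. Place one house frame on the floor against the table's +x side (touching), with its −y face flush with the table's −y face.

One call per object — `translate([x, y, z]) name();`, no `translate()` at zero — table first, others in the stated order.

table();
translate([397, 221, 776]) spool();
translate([1216, 0, 0]) house_frame();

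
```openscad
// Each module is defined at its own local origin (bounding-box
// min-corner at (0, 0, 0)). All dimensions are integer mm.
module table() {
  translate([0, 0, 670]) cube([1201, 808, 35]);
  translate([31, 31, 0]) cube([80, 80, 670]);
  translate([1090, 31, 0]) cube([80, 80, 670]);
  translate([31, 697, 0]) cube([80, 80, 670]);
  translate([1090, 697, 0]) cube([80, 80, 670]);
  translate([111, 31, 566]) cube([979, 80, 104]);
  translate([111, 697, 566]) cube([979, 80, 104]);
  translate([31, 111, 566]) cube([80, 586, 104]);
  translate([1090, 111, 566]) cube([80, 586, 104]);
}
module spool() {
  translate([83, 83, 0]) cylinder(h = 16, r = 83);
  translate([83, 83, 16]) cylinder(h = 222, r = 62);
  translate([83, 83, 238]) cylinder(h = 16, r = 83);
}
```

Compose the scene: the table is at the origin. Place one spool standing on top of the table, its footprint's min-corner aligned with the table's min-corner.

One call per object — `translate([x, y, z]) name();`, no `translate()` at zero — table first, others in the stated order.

table();
translate([0, 0, 705]) spool();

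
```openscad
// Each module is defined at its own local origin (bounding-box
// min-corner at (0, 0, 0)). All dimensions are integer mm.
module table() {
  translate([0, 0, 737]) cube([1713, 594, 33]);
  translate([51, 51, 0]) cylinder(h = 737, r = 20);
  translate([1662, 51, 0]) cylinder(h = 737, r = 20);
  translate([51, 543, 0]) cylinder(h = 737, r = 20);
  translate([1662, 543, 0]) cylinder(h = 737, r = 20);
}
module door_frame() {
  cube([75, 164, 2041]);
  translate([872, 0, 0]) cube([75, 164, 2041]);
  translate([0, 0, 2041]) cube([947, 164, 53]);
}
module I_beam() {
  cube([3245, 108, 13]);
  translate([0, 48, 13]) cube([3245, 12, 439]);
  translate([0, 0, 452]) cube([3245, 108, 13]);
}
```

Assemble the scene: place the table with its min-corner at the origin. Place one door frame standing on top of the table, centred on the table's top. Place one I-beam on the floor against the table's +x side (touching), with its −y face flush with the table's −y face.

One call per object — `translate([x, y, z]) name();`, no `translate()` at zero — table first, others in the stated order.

table();
translate([383, 215, 770]) door_frame();
translate([1713, 0, 0]) I_beam();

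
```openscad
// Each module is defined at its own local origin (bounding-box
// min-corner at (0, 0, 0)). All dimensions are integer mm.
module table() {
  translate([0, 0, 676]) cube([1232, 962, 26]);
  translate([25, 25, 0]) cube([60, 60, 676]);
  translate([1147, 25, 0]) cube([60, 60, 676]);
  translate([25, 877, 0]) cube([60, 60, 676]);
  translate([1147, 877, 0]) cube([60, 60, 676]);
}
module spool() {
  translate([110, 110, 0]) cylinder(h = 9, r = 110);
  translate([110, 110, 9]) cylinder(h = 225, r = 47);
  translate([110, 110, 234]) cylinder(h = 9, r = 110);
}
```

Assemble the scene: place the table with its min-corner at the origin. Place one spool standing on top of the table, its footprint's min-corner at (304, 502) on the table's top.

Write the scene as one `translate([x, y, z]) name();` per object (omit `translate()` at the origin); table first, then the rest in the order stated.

table();
translate([304, 502, 702]) spool();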